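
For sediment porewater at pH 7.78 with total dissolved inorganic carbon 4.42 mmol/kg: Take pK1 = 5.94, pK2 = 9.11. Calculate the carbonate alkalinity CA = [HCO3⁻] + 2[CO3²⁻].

CA = 4.55 mmol/kg

CA = [HCO3⁻] + 2[CO3²⁻] = (α₁ + 2α₂)·DIC
At pH 7.78: [H⁺]/K1 = 10^-1.84 = 0.014454, K2/[H⁺] = 10^-1.33 = 0.046774
α₁ = 1/(1 + 0.014454 + 0.046774) = 1/1.0612 = 0.9423; α₂ = α₁·K2/[H⁺] = 0.04407
α₁ + 2α₂ = 1.0305
CA = 1.0305 × 4.42 = 4.55 mmol/kg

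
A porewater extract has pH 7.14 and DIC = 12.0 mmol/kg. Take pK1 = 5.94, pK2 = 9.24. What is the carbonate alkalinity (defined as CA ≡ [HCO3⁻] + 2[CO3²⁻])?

CA = [HCO3⁻] + 2[CO3²⁻] = (α₁ + 2α₂)·DIC
At pH 7.14: [H⁺]/K1 = 10^-1.20 = 0.063096, K2/[H⁺] = 10^-2.10 = 0.0079433
α₁ = 1/(1 + 0.063096 + 0.0079433) = 1/1.0710 = 0.9337; α₂ = α₁·K2/[H⁺] = 0.007416
α₁ + 2α₂ = 0.9485
CA = 0.9485 × 12.0 = 11.4 mmol/kg

CA = 11.4 mmol/kg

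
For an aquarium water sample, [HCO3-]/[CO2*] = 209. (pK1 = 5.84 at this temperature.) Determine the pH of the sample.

From K1 = [H⁺][HCO3-]/[CO2*]:  pH = pK1 + log₁₀([HCO3-]/[CO2*])
log₁₀(209) = +2.320
pH = 5.84 + (+2.320) = 8.16

pH = 8.16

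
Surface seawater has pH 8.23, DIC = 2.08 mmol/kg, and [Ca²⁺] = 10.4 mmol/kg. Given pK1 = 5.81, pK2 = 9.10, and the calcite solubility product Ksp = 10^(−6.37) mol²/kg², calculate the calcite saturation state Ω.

α₂ = 1 / (1 + [H⁺]/K2 + [H⁺]²/(K1K2)) = 1 / (1 + 10^+0.87 + 10^-1.55)
   = 1 / (1 + 7.4131 + 0.028184) = 1/8.4413 = 0.1185
[CO3²⁻] = α₂ × DIC = 0.1185 × 2.08 = 0.2464 mmol/kg
Ksp = 10^(−6.37) = 4.266×10^-7
Ω = [Ca²⁺][CO3²⁻]/Ksp = (10.4×10^-3)(2.464×10^-4) / 4.266×10^-7 = 6.01

Ω = 6.01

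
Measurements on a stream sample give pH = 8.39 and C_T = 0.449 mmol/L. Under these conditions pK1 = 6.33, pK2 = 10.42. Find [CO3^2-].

[CO3²⁻] = 4.12 μmol/L

α₂ = 1 / (1 + [H⁺]/K2 + [H⁺]²/(K1K2)) = 1 / (1 + 10^+2.03 + 10^-0.03)
   = 1 / (1 + 107.15 + 0.93325) = 1/109.09 = 0.009167
[CO3²⁻] = α₂ × DIC = 0.009167 × 0.449 = 0.00412 mmol/L = 4.12 μmol/L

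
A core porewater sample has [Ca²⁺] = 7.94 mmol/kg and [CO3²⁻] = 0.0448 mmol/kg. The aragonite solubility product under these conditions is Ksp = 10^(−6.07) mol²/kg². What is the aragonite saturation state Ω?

Ksp = 10^(−6.07) = 8.511×10^-7
Ω = [Ca²⁺][CO3²⁻]/Ksp = (7.94×10^-3)(0.0448×10^-3) / 8.511×10^-7 = 0.418

Ω = 0.418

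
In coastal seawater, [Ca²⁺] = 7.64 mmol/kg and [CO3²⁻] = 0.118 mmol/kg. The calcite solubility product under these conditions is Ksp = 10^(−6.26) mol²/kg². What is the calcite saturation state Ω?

Ω = 1.64

Ksp = 10^(−6.26) = 5.495×10^-7
Ω = [Ca²⁺][CO3²⁻]/Ksp = (7.64×10^-3)(0.118×10^-3) / 5.495×10^-7 = 1.64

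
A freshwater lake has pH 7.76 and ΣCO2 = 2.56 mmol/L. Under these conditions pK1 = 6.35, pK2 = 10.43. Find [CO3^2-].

[CO3²⁻] = 5.26 μmol/L

α₂ = 1 / (1 + [H⁺]/K2 + [H⁺]²/(K1K2)) = 1 / (1 + 10^+2.67 + 10^+1.26)
   = 1 / (1 + 467.74 + 18.197) = 1/486.93 = 0.002054
[CO3²⁻] = α₂ × DIC = 0.002054 × 2.56 = 0.00526 mmol/L = 5.26 μmol/L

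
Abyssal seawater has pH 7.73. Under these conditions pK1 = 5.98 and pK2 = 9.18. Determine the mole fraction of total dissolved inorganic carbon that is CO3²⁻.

α₂ = 0.0337

α₂ = 1 / (1 + [H⁺]/K2 + [H⁺]²/(K1K2)) = 1 / (1 + 10^+1.45 + 10^-0.30)
   = 1 / (1 + 28.184 + 0.50119) = 1/29.685 = 0.03369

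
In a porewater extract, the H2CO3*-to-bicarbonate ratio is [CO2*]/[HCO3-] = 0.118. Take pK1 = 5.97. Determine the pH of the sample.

pH = 6.90

From K1 = [H⁺][HCO3-]/[CO2*]:  pH = pK1 − log₁₀([CO2*]/[HCO3-])
log₁₀(0.118) = -0.928
pH = 5.97 − (-0.928) = 6.90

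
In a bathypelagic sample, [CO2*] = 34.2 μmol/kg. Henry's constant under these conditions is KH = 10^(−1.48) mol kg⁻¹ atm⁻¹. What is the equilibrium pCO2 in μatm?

KH = 10^(−1.48) = 3.311×10^-2 mol kg⁻¹ atm⁻¹
pCO2 = [CO2*]/KH = 34.2×10^-6 / 3.311×10^-2 = 1.03×10^-3 atm = 1030 μatm

pCO2 = 1030 μatm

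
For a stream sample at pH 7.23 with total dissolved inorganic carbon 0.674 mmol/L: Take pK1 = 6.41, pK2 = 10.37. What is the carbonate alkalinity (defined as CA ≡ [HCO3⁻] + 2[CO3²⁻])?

CA = 0.586 mmol/L

CA = [HCO3⁻] + 2[CO3²⁻] = (α₁ + 2α₂)·DIC
At pH 7.23: [H⁺]/K1 = 10^-0.82 = 0.15136, K2/[H⁺] = 10^-3.14 = 0.00072444
α₁ = 1/(1 + 0.15136 + 0.00072444) = 1/1.1521 = 0.8680; α₂ = α₁·K2/[H⁺] = 0.0006288
α₁ + 2α₂ = 0.8693
CA = 0.8693 × 0.674 = 0.586 mmol/L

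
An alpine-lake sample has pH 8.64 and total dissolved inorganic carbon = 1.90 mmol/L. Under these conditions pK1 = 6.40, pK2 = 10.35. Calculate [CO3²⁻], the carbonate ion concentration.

[CO3²⁻] = 0.0361 mmol/L

α₂ = 1 / (1 + [H⁺]/K2 + [H⁺]²/(K1K2)) = 1 / (1 + 10^+1.71 + 10^-0.53)
   = 1 / (1 + 51.286 + 0.29512) = 1/52.581 = 0.01902
[CO3²⁻] = α₂ × DIC = 0.01902 × 1.90 = 0.0361 mmol/L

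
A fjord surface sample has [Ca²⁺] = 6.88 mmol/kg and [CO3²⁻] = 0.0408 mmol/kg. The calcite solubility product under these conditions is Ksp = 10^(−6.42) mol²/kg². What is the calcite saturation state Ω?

Ω = 0.738

Ksp = 10^(−6.42) = 3.802×10^-7
Ω = [Ca²⁺][CO3²⁻]/Ksp = (6.88×10^-3)(0.0408×10^-3) / 3.802×10^-7 = 0.738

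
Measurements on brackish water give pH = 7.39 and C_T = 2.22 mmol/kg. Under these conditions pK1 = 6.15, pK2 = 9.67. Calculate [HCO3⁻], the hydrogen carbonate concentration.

[HCO3⁻] = 2.09 mmol/kg

α₁ = 1 / (1 + [H⁺]/K1 + K2/[H⁺]) = 1 / (1 + 10^-1.24 + 10^-2.28)
   = 1 / (1 + 0.057544 + 0.0052481) = 1/1.0628 = 0.9409
[HCO3⁻] = α₁ × DIC = 0.9409 × 2.22 = 2.09 mmol/kg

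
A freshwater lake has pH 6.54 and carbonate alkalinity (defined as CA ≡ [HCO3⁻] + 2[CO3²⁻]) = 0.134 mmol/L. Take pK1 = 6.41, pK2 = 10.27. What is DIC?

CA = [HCO3⁻] + 2[CO3²⁻] = (α₁ + 2α₂)·DIC
At pH 6.54: [H⁺]/K1 = 10^-0.13 = 0.74131, K2/[H⁺] = 10^-3.73 = 0.00018621
α₁ = 1/(1 + 0.74131 + 0.00018621) = 1/1.7415 = 0.5742; α₂ = α₁·K2/[H⁺] = 0.0001069
α₁ + 2α₂ = 0.5744
DIC = CA / (α₁ + 2α₂) = 0.134 / 0.5744 = 0.233 mmol/L

DIC = 0.233 mmol/L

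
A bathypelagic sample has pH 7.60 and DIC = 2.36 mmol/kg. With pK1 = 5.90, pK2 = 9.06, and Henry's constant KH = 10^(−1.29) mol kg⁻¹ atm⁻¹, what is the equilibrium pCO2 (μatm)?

pCO2 = 871 μatm

α₀ = 1 / (1 + K1/[H⁺] + K1K2/[H⁺]²) = 1 / (1 + 10^+1.70 + 10^+0.24)
   = 1 / (1 + 50.119 + 1.7378) = 1/52.857 = 0.01892
[CO2*] = α₀ × DIC = 0.01892 × 2.36 = 0.04465 mmol/kg
pCO2 = [CO2*]/KH = 4.465×10^-5 / 5.129×10^-2 = 871 μatm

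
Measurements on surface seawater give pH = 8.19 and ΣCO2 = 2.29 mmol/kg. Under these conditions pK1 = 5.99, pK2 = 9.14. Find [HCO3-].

[HCO3⁻] = 2.05 mmol/kg

α₁ = 1 / (1 + [H⁺]/K1 + K2/[H⁺]) = 1 / (1 + 10^-2.20 + 10^-0.95)
   = 1 / (1 + 0.0063096 + 0.11220) = 1/1.1185 = 0.8940
[HCO3⁻] = α₁ × DIC = 0.8940 × 2.29 = 2.05 mmol/kg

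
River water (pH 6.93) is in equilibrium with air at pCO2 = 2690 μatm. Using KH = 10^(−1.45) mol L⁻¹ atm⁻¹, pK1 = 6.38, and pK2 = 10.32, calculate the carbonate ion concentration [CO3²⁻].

[CO3²⁻] = 0.138 μmol/L

[CO2*] = KH · pCO2 = 10^(−1.45) × 2690×10^-6 = 9.544×10^-5 mol/L
α₀ = 1/(1 + K1/[H⁺] + K1K2/[H⁺]²) = 1/(1 + 10^+0.55 + 10^-2.84) = 0.2198
DIC = [CO2*]/α₀ = 9.544×10^-5 / 0.2198 = 0.4342 mmol/L
[CO3²⁻] = α₂·DIC; α₂ = 0.0003177, so [CO3²⁻] = 0.0003177 × 0.4342 = 0.000138 mmol/L = 0.138 μmol/L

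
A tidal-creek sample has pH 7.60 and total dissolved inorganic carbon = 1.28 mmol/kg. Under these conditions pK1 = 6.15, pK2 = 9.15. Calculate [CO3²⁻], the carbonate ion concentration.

α₂ = 1 / (1 + [H⁺]/K2 + [H⁺]²/(K1K2)) = 1 / (1 + 10^+1.55 + 10^+0.10)
   = 1 / (1 + 35.481 + 1.2589) = 1/37.740 = 0.02650
[CO3²⁻] = α₂ × DIC = 0.02650 × 1.28 = 0.0339 mmol/kg

[CO3²⁻] = 0.0339 mmol/kg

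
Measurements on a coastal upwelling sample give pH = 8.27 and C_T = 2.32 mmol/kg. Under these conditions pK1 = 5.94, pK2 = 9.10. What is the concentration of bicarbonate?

α₁ = 1 / (1 + [H⁺]/K1 + K2/[H⁺]) = 1 / (1 + 10^-2.33 + 10^-0.83)
   = 1 / (1 + 0.0046774 + 0.14791) = 1/1.1526 = 0.8676
[HCO3⁻] = α₁ × DIC = 0.8676 × 2.32 = 2.01 mmol/kg

[HCO3⁻] = 2.01 mmol/kg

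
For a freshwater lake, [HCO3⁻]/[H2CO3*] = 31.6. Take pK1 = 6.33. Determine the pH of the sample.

From K1 = [H⁺][HCO3⁻]/[H2CO3*]:  pH = pK1 + log₁₀([HCO3⁻]/[H2CO3*])
log₁₀(31.6) = +1.500
pH = 6.33 + (+1.500) = 7.83

pH = 7.83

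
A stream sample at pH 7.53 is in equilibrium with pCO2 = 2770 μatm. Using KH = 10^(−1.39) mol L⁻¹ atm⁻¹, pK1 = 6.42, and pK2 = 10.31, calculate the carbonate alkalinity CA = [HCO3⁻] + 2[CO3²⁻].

CA = 1.46 mmol/L

[CO2*] = KH · pCO2 = 10^(−1.39) × 2770×10^-6 = 1.128×10^-4 mol/L
α₀ = 1/(1 + K1/[H⁺] + K1K2/[H⁺]²) = 1/(1 + 10^+1.11 + 10^-1.67) = 0.07192
DIC = [CO2*]/α₀ = 1.128×10^-4 / 0.07192 = 1.569 mmol/L
CA = (α₁ + 2α₂)·DIC = (0.9265 + 2×0.001538) × 1.569 = 1.46 mmol/L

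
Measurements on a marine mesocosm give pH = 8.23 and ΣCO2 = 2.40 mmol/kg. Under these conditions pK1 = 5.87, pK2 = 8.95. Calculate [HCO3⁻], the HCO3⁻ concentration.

α₁ = 1 / (1 + [H⁺]/K1 + K2/[H⁺]) = 1 / (1 + 10^-2.36 + 10^-0.72)
   = 1 / (1 + 0.0043652 + 0.19055) = 1/1.1949 = 0.8369
[HCO3⁻] = α₁ × DIC = 0.8369 × 2.40 = 2.01 mmol/kg

[HCO3⁻] = 2.01 mmol/kg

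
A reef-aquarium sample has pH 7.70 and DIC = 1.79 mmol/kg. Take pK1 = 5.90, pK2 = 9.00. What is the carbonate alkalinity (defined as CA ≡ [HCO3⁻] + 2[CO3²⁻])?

CA = 1.85 mmol/kg

CA = [HCO3⁻] + 2[CO3²⁻] = (α₁ + 2α₂)·DIC
At pH 7.70: [H⁺]/K1 = 10^-1.80 = 0.015849, K2/[H⁺] = 10^-1.30 = 0.050119
α₁ = 1/(1 + 0.015849 + 0.050119) = 1/1.0660 = 0.9381; α₂ = α₁·K2/[H⁺] = 0.04702
α₁ + 2α₂ = 1.0321
CA = 1.0321 × 1.79 = 1.85 mmol/kg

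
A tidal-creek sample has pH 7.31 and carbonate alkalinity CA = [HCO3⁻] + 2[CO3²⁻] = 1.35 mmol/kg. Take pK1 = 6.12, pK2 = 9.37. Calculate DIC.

CA = [HCO3⁻] + 2[CO3²⁻] = (α₁ + 2α₂)·DIC
At pH 7.31: [H⁺]/K1 = 10^-1.19 = 0.064565, K2/[H⁺] = 10^-2.06 = 0.0087096
α₁ = 1/(1 + 0.064565 + 0.0087096) = 1/1.0733 = 0.9317; α₂ = α₁·K2/[H⁺] = 0.008115
α₁ + 2α₂ = 0.9480
DIC = CA / (α₁ + 2α₂) = 1.35 / 0.9480 = 1.42 mmol/kg

DIC = 1.42 mmol/kg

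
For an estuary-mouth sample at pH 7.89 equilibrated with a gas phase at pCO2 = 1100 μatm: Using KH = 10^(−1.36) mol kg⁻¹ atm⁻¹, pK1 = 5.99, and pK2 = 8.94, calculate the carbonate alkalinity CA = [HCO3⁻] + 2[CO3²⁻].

[CO2*] = KH · pCO2 = 10^(−1.36) × 1100×10^-6 = 4.802×10^-5 mol/kg
α₀ = 1/(1 + K1/[H⁺] + K1K2/[H⁺]²) = 1/(1 + 10^+1.90 + 10^+0.85) = 0.01143
DIC = [CO2*]/α₀ = 4.802×10^-5 / 0.01143 = 4.202 mmol/kg
CA = (α₁ + 2α₂)·DIC = (0.9077 + 2×0.08090) × 4.202 = 4.49 mmol/kg

CA = 4.49 mmol/kg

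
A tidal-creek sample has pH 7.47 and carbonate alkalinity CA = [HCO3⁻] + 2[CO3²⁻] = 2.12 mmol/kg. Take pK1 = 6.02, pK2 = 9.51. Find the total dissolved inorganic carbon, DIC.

DIC = 2.17 mmol/kg

CA = [HCO3⁻] + 2[CO3²⁻] = (α₁ + 2α₂)·DIC
At pH 7.47: [H⁺]/K1 = 10^-1.45 = 0.035481, K2/[H⁺] = 10^-2.04 = 0.0091201
α₁ = 1/(1 + 0.035481 + 0.0091201) = 1/1.0446 = 0.9573; α₂ = α₁·K2/[H⁺] = 0.008731
α₁ + 2α₂ = 0.9748
DIC = CA / (α₁ + 2α₂) = 2.12 / 0.9748 = 2.17 mmol/kg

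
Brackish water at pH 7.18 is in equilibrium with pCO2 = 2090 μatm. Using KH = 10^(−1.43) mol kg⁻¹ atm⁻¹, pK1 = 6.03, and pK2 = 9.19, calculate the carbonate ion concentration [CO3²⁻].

[CO3²⁻] = 10.7 μmol/kg

[CO2*] = KH · pCO2 = 10^(−1.43) × 2090×10^-6 = 7.765×10^-5 mol/kg
α₀ = 1/(1 + K1/[H⁺] + K1K2/[H⁺]²) = 1/(1 + 10^+1.15 + 10^-0.86) = 0.06552
DIC = [CO2*]/α₀ = 7.765×10^-5 / 0.06552 = 1.185 mmol/kg
[CO3²⁻] = α₂·DIC; α₂ = 0.009044, so [CO3²⁻] = 0.009044 × 1.185 = 0.0107 mmol/kg = 10.7 μmol/kg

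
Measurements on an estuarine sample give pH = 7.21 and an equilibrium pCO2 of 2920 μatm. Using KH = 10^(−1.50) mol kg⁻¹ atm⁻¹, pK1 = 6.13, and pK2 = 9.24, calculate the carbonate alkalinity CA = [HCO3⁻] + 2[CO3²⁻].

CA = 1.13 mmol/kg

[CO2*] = KH · pCO2 = 10^(−1.50) × 2920×10^-6 = 9.234×10^-5 mol/kg
α₀ = 1/(1 + K1/[H⁺] + K1K2/[H⁺]²) = 1/(1 + 10^+1.08 + 10^-0.95) = 0.07613
DIC = [CO2*]/α₀ = 9.234×10^-5 / 0.07613 = 1.213 mmol/kg
CA = (α₁ + 2α₂)·DIC = (0.9153 + 2×0.008542) × 1.213 = 1.13 mmol/kg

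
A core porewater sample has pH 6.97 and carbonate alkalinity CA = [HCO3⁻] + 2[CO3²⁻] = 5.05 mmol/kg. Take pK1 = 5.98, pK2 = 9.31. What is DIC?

CA = [HCO3⁻] + 2[CO3²⁻] = (α₁ + 2α₂)·DIC
At pH 6.97: [H⁺]/K1 = 10^-0.99 = 0.10233, K2/[H⁺] = 10^-2.34 = 0.0045709
α₁ = 1/(1 + 0.10233 + 0.0045709) = 1/1.1069 = 0.9034; α₂ = α₁·K2/[H⁺] = 0.004129
α₁ + 2α₂ = 0.9117
DIC = CA / (α₁ + 2α₂) = 5.05 / 0.9117 = 5.54 mmol/kg

DIC = 5.54 mmol/kg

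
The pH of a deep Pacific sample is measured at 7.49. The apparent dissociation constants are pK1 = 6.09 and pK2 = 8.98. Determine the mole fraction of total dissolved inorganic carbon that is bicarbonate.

α₁ = 1 / (1 + [H⁺]/K1 + K2/[H⁺]) = 1 / (1 + 10^-1.40 + 10^-1.49)
   = 1 / (1 + 0.039811 + 0.032359) = 1/1.0722 = 0.9327

α₁ = 0.933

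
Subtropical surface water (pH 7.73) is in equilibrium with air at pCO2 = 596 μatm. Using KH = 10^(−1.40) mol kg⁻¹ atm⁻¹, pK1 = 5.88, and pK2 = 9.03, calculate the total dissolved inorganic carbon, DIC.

DIC = 1.79 mmol/kg

[CO2*] = KH · pCO2 = 10^(−1.40) × 596×10^-6 = 2.373×10^-5 mol/kg
α₀ = 1/(1 + K1/[H⁺] + K1K2/[H⁺]²) = 1/(1 + 10^+1.85 + 10^+0.55) = 0.01327
DIC = [CO2*]/α₀ = 2.373×10^-5 / 0.01327 = 1.79 mmol/kg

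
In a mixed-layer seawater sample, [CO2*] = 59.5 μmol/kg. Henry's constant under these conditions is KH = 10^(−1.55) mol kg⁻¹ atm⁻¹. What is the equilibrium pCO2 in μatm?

pCO2 = 2110 μatm

KH = 10^(−1.55) = 2.818×10^-2 mol kg⁻¹ atm⁻¹
pCO2 = [CO2*]/KH = 59.5×10^-6 / 2.818×10^-2 = 2.11×10^-3 atm = 2110 μatm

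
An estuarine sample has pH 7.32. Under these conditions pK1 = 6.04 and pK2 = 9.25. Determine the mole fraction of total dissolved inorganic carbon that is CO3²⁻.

α₂ = 0.0110

α₂ = 1 / (1 + [H⁺]/K2 + [H⁺]²/(K1K2)) = 1 / (1 + 10^+1.93 + 10^+0.65)
   = 1 / (1 + 85.114 + 4.4668) = 1/90.581 = 0.01104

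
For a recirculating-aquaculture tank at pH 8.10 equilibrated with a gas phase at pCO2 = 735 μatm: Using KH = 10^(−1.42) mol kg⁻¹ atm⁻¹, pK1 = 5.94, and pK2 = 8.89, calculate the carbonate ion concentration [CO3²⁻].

[CO3²⁻] = 0.655 mmol/kg

[CO2*] = KH · pCO2 = 10^(−1.42) × 735×10^-6 = 2.794×10^-5 mol/kg
α₀ = 1/(1 + K1/[H⁺] + K1K2/[H⁺]²) = 1/(1 + 10^+2.16 + 10^+1.37) = 0.005918
DIC = [CO2*]/α₀ = 2.794×10^-5 / 0.005918 = 4.722 mmol/kg
[CO3²⁻] = α₂·DIC; α₂ = 0.1387, so [CO3²⁻] = 0.1387 × 4.722 = 0.655 mmol/kg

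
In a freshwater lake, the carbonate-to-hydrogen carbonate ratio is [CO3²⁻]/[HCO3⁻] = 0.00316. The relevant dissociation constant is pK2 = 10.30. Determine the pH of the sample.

From K2 = [H⁺][CO3²⁻]/[HCO3⁻]:  pH = pK2 + log₁₀([CO3²⁻]/[HCO3⁻])
log₁₀(0.00316) = -2.500
pH = 10.30 + (-2.500) = 7.80

pH = 7.80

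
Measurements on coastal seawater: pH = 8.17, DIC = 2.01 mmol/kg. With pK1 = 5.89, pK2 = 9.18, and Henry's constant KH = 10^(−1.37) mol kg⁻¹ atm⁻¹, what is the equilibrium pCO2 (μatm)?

pCO2 = 224 μatm

α₀ = 1 / (1 + K1/[H⁺] + K1K2/[H⁺]²) = 1 / (1 + 10^+2.28 + 10^+1.27)
   = 1 / (1 + 190.55 + 18.621) = 1/210.17 = 0.004758
[CO2*] = α₀ × DIC = 0.004758 × 2.01 = 0.009564 mmol/kg = 9.564 μmol/kg
pCO2 = [CO2*]/KH = 9.564×10^-6 / 4.266×10^-2 = 224 μatm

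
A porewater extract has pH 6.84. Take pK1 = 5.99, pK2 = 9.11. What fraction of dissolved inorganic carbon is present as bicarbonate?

α₁ = 1 / (1 + [H⁺]/K1 + K2/[H⁺]) = 1 / (1 + 10^-0.85 + 10^-2.27)
   = 1 / (1 + 0.14125 + 0.0053703) = 1/1.1466 = 0.8721

α₁ = 0.872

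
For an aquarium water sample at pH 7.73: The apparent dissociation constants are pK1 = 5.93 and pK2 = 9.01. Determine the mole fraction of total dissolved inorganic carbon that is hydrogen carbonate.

α₁ = 0.936

α₁ = 1 / (1 + [H⁺]/K1 + K2/[H⁺]) = 1 / (1 + 10^-1.80 + 10^-1.28)
   = 1 / (1 + 0.015849 + 0.052481) = 1/1.0683 = 0.9360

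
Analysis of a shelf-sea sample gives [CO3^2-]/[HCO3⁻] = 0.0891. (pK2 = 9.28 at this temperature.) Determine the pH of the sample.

From K2 = [H⁺][CO3^2-]/[HCO3⁻]:  pH = pK2 + log₁₀([CO3^2-]/[HCO3⁻])
log₁₀(0.0891) = -1.050
pH = 9.28 + (-1.050) = 8.23

pH = 8.23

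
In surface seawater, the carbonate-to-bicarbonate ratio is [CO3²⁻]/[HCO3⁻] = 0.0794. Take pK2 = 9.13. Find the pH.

From K2 = [H⁺][CO3²⁻]/[HCO3⁻]:  pH = pK2 + log₁₀([CO3²⁻]/[HCO3⁻])
log₁₀(0.0794) = -1.100
pH = 9.13 + (-1.100) = 8.03

pH = 8.03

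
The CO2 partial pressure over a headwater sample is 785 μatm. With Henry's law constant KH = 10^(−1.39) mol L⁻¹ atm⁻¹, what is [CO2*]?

[CO2*] = 32.0 μmol/L

KH = 10^(−1.39) = 4.074×10^-2 mol L⁻¹ atm⁻¹
[CO2*] = KH · pCO2 = 4.074×10^-2 × 785×10^-6 atm = 3.20×10^-5 mol/L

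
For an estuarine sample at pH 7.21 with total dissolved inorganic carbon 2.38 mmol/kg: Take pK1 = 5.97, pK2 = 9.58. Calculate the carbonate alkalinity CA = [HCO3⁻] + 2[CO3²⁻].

CA = [HCO3⁻] + 2[CO3²⁻] = (α₁ + 2α₂)·DIC
At pH 7.21: [H⁺]/K1 = 10^-1.24 = 0.057544, K2/[H⁺] = 10^-2.37 = 0.0042658
α₁ = 1/(1 + 0.057544 + 0.0042658) = 1/1.0618 = 0.9418; α₂ = α₁·K2/[H⁺] = 0.004017
α₁ + 2α₂ = 0.9498
CA = 0.9498 × 2.38 = 2.26 mmol/kg

CA = 2.26 mmol/kg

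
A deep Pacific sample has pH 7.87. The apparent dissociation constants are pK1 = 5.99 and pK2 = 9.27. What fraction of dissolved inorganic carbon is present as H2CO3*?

α₀ = 0.0125

α₀ = 1 / (1 + K1/[H⁺] + K1K2/[H⁺]²) = 1 / (1 + 10^+1.88 + 10^+0.48)
   = 1 / (1 + 75.858 + 3.0200) = 1/79.878 = 0.01252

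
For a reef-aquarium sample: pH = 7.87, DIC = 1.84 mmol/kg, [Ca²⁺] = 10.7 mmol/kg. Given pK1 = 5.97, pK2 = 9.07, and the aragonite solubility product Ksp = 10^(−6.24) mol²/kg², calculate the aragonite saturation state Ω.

α₂ = 1 / (1 + [H⁺]/K2 + [H⁺]²/(K1K2)) = 1 / (1 + 10^+1.20 + 10^-0.70)
   = 1 / (1 + 15.849 + 0.19953) = 1/17.048 = 0.05866
[CO3²⁻] = α₂ × DIC = 0.05866 × 1.84 = 0.1079 mmol/kg
Ksp = 10^(−6.24) = 5.754×10^-7
Ω = [Ca²⁺][CO3²⁻]/Ksp = (10.7×10^-3)(1.079×10^-4) / 5.754×10^-7 = 2.01

Ω = 2.01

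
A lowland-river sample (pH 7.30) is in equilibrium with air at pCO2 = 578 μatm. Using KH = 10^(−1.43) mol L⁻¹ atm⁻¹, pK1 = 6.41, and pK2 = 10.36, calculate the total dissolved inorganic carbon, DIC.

DIC = 0.188 mmol/L

[CO2*] = KH · pCO2 = 10^(−1.43) × 578×10^-6 = 2.147×10^-5 mol/L
α₀ = 1/(1 + K1/[H⁺] + K1K2/[H⁺]²) = 1/(1 + 10^+0.89 + 10^-2.17) = 0.1140
DIC = [CO2*]/α₀ = 2.147×10^-5 / 0.1140 = 0.188 mmol/L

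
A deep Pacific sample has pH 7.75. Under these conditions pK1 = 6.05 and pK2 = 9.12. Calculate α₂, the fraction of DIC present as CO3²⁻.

α₂ = 1 / (1 + [H⁺]/K2 + [H⁺]²/(K1K2)) = 1 / (1 + 10^+1.37 + 10^-0.33)
   = 1 / (1 + 23.442 + 0.46774) = 1/24.910 = 0.04014

α₂ = 0.0401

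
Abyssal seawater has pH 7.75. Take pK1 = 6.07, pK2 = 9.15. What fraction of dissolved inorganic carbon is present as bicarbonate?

α₁ = 0.943

α₁ = 1 / (1 + [H⁺]/K1 + K2/[H⁺]) = 1 / (1 + 10^-1.68 + 10^-1.40)
   = 1 / (1 + 0.020893 + 0.039811) = 1/1.0607 = 0.9428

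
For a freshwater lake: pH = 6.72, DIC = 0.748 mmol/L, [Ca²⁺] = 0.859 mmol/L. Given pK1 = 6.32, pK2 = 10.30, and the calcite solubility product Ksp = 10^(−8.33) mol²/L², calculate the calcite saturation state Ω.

Ω = 0.0258

α₂ = 1 / (1 + [H⁺]/K2 + [H⁺]²/(K1K2)) = 1 / (1 + 10^+3.58 + 10^+3.18)
   = 1 / (1 + 3801.9 + 1513.6) = 1/5316.5 = 0.0001881
[CO3²⁻] = α₂ × DIC = 0.0001881 × 0.748 = 0.0001407 mmol/L = 0.1407 μmol/L
Ksp = 10^(−8.33) = 4.677×10^-9
Ω = [Ca²⁺][CO3²⁻]/Ksp = (0.859×10^-3)(1.407×10^-7) / 4.677×10^-9 = 0.0258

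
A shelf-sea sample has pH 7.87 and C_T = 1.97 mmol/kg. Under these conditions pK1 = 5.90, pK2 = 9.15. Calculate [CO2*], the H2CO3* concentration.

[CO2*] = 19.9 μmol/kg

α₀ = 1 / (1 + K1/[H⁺] + K1K2/[H⁺]²) = 1 / (1 + 10^+1.97 + 10^+0.69)
   = 1 / (1 + 93.325 + 4.8978) = 1/99.223 = 0.01008
[CO2*] = α₀ × DIC = 0.01008 × 1.97 = 0.0199 mmol/kg = 19.9 μmol/kg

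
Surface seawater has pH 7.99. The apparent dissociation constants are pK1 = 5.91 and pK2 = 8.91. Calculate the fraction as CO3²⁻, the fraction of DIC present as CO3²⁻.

α₂ = 0.107

α₂ = 1 / (1 + [H⁺]/K2 + [H⁺]²/(K1K2)) = 1 / (1 + 10^+0.92 + 10^-1.16)
   = 1 / (1 + 8.3176 + 0.069183) = 1/9.3868 = 0.1065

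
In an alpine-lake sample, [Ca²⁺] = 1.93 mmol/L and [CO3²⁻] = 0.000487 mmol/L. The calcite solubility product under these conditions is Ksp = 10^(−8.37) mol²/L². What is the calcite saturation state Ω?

Ksp = 10^(−8.37) = 4.266×10^-9
Ω = [Ca²⁺][CO3²⁻]/Ksp = (1.93×10^-3)(0.000487×10^-3) / 4.266×10^-9 = 0.220

Ω = 0.220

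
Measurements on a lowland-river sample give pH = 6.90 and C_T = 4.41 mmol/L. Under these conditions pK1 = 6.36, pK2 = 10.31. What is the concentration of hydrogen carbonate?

[HCO3⁻] = 3.42 mmol/L

α₁ = 1 / (1 + [H⁺]/K1 + K2/[H⁺]) = 1 / (1 + 10^-0.54 + 10^-3.41)
   = 1 / (1 + 0.28840 + 0.00038905) = 1/1.2888 = 0.7759
[HCO3⁻] = α₁ × DIC = 0.7759 × 4.41 = 3.42 mmol/L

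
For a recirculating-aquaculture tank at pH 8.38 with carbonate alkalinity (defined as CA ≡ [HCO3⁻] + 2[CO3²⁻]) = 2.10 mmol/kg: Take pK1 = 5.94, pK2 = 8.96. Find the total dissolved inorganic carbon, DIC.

CA = [HCO3⁻] + 2[CO3²⁻] = (α₁ + 2α₂)·DIC
At pH 8.38: [H⁺]/K1 = 10^-2.44 = 0.0036308, K2/[H⁺] = 10^-0.58 = 0.26303
α₁ = 1/(1 + 0.0036308 + 0.26303) = 1/1.2667 = 0.7895; α₂ = α₁·K2/[H⁺] = 0.2077
α₁ + 2α₂ = 1.2048
DIC = CA / (α₁ + 2α₂) = 2.10 / 1.2048 = 1.74 mmol/kg

DIC = 1.74 mmol/kg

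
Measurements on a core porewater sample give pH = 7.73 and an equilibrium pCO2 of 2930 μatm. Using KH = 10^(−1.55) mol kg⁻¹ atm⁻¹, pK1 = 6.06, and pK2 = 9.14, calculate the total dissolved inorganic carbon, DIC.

DIC = 4.10 mmol/kg

[CO2*] = KH · pCO2 = 10^(−1.55) × 2930×10^-6 = 8.258×10^-5 mol/kg
α₀ = 1/(1 + K1/[H⁺] + K1K2/[H⁺]²) = 1/(1 + 10^+1.67 + 10^+0.26) = 0.02016
DIC = [CO2*]/α₀ = 8.258×10^-5 / 0.02016 = 4.10 mmol/kg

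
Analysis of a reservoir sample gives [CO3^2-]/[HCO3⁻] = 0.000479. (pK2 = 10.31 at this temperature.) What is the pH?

pH = 6.99

From K2 = [H⁺][CO3^2-]/[HCO3⁻]:  pH = pK2 + log₁₀([CO3^2-]/[HCO3⁻])
log₁₀(0.000479) = -3.320
pH = 10.31 + (-3.320) = 6.99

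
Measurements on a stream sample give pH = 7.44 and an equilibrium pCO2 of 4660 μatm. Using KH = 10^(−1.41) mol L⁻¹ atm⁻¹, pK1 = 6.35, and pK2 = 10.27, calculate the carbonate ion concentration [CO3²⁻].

[CO3²⁻] = 3.30 μmol/L

[CO2*] = KH · pCO2 = 10^(−1.41) × 4660×10^-6 = 1.813×10^-4 mol/L
α₀ = 1/(1 + K1/[H⁺] + K1K2/[H⁺]²) = 1/(1 + 10^+1.09 + 10^-1.74) = 0.07507
DIC = [CO2*]/α₀ = 1.813×10^-4 / 0.07507 = 2.415 mmol/L
[CO3²⁻] = α₂·DIC; α₂ = 0.001366, so [CO3²⁻] = 0.001366 × 2.415 = 0.00330 mmol/L = 3.30 μmol/L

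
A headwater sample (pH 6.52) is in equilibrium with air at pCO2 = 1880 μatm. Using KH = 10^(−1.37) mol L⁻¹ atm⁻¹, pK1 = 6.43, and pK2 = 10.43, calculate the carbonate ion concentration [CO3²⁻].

[CO3²⁻] = 0.0121 μmol/L

[CO2*] = KH · pCO2 = 10^(−1.37) × 1880×10^-6 = 8.020×10^-5 mol/L
α₀ = 1/(1 + K1/[H⁺] + K1K2/[H⁺]²) = 1/(1 + 10^+0.09 + 10^-3.82) = 0.4483
DIC = [CO2*]/α₀ = 8.020×10^-5 / 0.4483 = 0.1789 mmol/L
[CO3²⁻] = α₂·DIC; α₂ = 6.786×10^-5, so [CO3²⁻] = 6.786×10^-5 × 0.1789 = 1.21×10^-5 mmol/L = 0.0121 μmol/L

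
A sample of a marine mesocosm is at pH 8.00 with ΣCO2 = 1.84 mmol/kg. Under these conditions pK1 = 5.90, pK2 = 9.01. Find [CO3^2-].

[CO3²⁻] = 0.163 mmol/kg

α₂ = 1 / (1 + [H⁺]/K2 + [H⁺]²/(K1K2)) = 1 / (1 + 10^+1.01 + 10^-1.09)
   = 1 / (1 + 10.233 + 0.081283) = 1/11.314 = 0.08838
[CO3²⁻] = α₂ × DIC = 0.08838 × 1.84 = 0.163 mmol/kg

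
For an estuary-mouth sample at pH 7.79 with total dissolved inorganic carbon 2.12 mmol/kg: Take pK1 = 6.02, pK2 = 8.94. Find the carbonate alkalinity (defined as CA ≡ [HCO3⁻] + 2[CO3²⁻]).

CA = 2.22 mmol/kg

CA = [HCO3⁻] + 2[CO3²⁻] = (α₁ + 2α₂)·DIC
At pH 7.79: [H⁺]/K1 = 10^-1.77 = 0.016982, K2/[H⁺] = 10^-1.15 = 0.070795
α₁ = 1/(1 + 0.016982 + 0.070795) = 1/1.0878 = 0.9193; α₂ = α₁·K2/[H⁺] = 0.06508
α₁ + 2α₂ = 1.0495
CA = 1.0495 × 2.12 = 2.22 mmol/kg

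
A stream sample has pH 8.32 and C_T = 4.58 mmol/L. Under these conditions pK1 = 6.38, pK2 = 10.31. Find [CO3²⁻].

α₂ = 1 / (1 + [H⁺]/K2 + [H⁺]²/(K1K2)) = 1 / (1 + 10^+1.99 + 10^+0.05)
   = 1 / (1 + 97.724 + 1.1220) = 1/99.846 = 0.01002
[CO3²⁻] = α₂ × DIC = 0.01002 × 4.58 = 0.0459 mmol/L

[CO3²⁻] = 0.0459 mmol/L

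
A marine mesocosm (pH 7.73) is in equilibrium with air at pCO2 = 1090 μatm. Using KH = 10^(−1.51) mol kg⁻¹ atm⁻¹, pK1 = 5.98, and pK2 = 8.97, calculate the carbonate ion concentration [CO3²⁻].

[CO2*] = KH · pCO2 = 10^(−1.51) × 1090×10^-6 = 3.368×10^-5 mol/kg
α₀ = 1/(1 + K1/[H⁺] + K1K2/[H⁺]²) = 1/(1 + 10^+1.75 + 10^+0.51) = 0.01654
DIC = [CO2*]/α₀ = 3.368×10^-5 / 0.01654 = 2.037 mmol/kg
[CO3²⁻] = α₂·DIC; α₂ = 0.05351, so [CO3²⁻] = 0.05351 × 2.037 = 0.109 mmol/kg

[CO3²⁻] = 0.109 mmol/kg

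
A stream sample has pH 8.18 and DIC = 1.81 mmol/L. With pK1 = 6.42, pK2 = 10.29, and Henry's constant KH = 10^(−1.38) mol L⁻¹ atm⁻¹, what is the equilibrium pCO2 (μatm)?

pCO2 = 736 μatm

α₀ = 1 / (1 + K1/[H⁺] + K1K2/[H⁺]²) = 1 / (1 + 10^+1.76 + 10^-0.35)
   = 1 / (1 + 57.544 + 0.44668) = 1/58.991 = 0.01695
[CO2*] = α₀ × DIC = 0.01695 × 1.81 = 0.03068 mmol/L
pCO2 = [CO2*]/KH = 3.068×10^-5 / 4.169×10^-2 = 736 μatm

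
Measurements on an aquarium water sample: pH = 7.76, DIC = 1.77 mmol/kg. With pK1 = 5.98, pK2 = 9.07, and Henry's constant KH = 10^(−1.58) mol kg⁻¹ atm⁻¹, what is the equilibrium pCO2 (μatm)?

pCO2 = 1050 μatm

α₀ = 1 / (1 + K1/[H⁺] + K1K2/[H⁺]²) = 1 / (1 + 10^+1.78 + 10^+0.47)
   = 1 / (1 + 60.256 + 2.9512) = 1/64.207 = 0.01557
[CO2*] = α₀ × DIC = 0.01557 × 1.77 = 0.02757 mmol/kg
pCO2 = [CO2*]/KH = 2.757×10^-5 / 2.630×10^-2 = 1050 μatm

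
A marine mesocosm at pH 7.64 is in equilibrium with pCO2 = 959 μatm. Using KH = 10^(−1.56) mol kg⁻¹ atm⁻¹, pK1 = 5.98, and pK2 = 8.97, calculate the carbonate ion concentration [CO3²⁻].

[CO2*] = KH · pCO2 = 10^(−1.56) × 959×10^-6 = 2.641×10^-5 mol/kg
α₀ = 1/(1 + K1/[H⁺] + K1K2/[H⁺]²) = 1/(1 + 10^+1.66 + 10^+0.33) = 0.02047
DIC = [CO2*]/α₀ = 2.641×10^-5 / 0.02047 = 1.290 mmol/kg
[CO3²⁻] = α₂·DIC; α₂ = 0.04377, so [CO3²⁻] = 0.04377 × 1.290 = 0.0565 mmol/kg

[CO3²⁻] = 0.0565 mmol/kg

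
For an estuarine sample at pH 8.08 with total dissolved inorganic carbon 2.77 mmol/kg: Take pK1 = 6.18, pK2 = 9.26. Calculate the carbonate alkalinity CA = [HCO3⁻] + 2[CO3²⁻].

CA = 2.91 mmol/kg

CA = [HCO3⁻] + 2[CO3²⁻] = (α₁ + 2α₂)·DIC
At pH 8.08: [H⁺]/K1 = 10^-1.90 = 0.012589, K2/[H⁺] = 10^-1.18 = 0.066069
α₁ = 1/(1 + 0.012589 + 0.066069) = 1/1.0787 = 0.9271; α₂ = α₁·K2/[H⁺] = 0.06125
α₁ + 2α₂ = 1.0496
CA = 1.0496 × 2.77 = 2.91 mmol/kg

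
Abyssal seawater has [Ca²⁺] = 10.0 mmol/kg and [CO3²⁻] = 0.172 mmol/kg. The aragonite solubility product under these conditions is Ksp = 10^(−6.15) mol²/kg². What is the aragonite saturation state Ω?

Ksp = 10^(−6.15) = 7.079×10^-7
Ω = [Ca²⁺][CO3²⁻]/Ksp = (10.0×10^-3)(0.172×10^-3) / 7.079×10^-7 = 2.43

Ω = 2.43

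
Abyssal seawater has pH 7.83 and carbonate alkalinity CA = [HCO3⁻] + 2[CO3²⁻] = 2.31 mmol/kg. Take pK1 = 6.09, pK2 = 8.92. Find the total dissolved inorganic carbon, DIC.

CA = [HCO3⁻] + 2[CO3²⁻] = (α₁ + 2α₂)·DIC
At pH 7.83: [H⁺]/K1 = 10^-1.74 = 0.018197, K2/[H⁺] = 10^-1.09 = 0.081283
α₁ = 1/(1 + 0.018197 + 0.081283) = 1/1.0995 = 0.9095; α₂ = α₁·K2/[H⁺] = 0.07393
α₁ + 2α₂ = 1.0574
DIC = CA / (α₁ + 2α₂) = 2.31 / 1.0574 = 2.18 mmol/kg

DIC = 2.18 mmol/kg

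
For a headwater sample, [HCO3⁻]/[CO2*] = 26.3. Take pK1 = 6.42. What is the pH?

From K1 = [H⁺][HCO3⁻]/[CO2*]:  pH = pK1 + log₁₀([HCO3⁻]/[CO2*])
log₁₀(26.3) = +1.420
pH = 6.42 + (+1.420) = 7.84

pH = 7.84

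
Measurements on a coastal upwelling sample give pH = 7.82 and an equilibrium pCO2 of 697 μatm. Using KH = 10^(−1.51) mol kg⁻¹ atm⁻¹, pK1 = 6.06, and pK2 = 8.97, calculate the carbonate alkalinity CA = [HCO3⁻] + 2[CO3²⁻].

[CO2*] = KH · pCO2 = 10^(−1.51) × 697×10^-6 = 2.154×10^-5 mol/kg
α₀ = 1/(1 + K1/[H⁺] + K1K2/[H⁺]²) = 1/(1 + 10^+1.76 + 10^+0.61) = 0.01597
DIC = [CO2*]/α₀ = 2.154×10^-5 / 0.01597 = 1.349 mmol/kg
CA = (α₁ + 2α₂)·DIC = (0.9190 + 2×0.06506) × 1.349 = 1.41 mmol/kg

CA = 1.41 mmol/kg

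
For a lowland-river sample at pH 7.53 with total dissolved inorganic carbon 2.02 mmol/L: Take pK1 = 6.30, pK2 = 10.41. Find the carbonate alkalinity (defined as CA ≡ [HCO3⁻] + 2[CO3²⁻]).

CA = [HCO3⁻] + 2[CO3²⁻] = (α₁ + 2α₂)·DIC
At pH 7.53: [H⁺]/K1 = 10^-1.23 = 0.058884, K2/[H⁺] = 10^-2.88 = 0.0013183
α₁ = 1/(1 + 0.058884 + 0.0013183) = 1/1.0602 = 0.9432; α₂ = α₁·K2/[H⁺] = 0.001243
α₁ + 2α₂ = 0.9457
CA = 0.9457 × 2.02 = 1.91 mmol/L

CA = 1.91 mmol/L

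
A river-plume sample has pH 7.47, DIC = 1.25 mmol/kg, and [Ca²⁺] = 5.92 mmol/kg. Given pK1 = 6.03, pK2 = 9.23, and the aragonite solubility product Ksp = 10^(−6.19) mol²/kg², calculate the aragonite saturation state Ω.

α₂ = 1 / (1 + [H⁺]/K2 + [H⁺]²/(K1K2)) = 1 / (1 + 10^+1.76 + 10^+0.32)
   = 1 / (1 + 57.544 + 2.0893) = 1/60.633 = 0.01649
[CO3²⁻] = α₂ × DIC = 0.01649 × 1.25 = 0.02062 mmol/kg
Ksp = 10^(−6.19) = 6.457×10^-7
Ω = [Ca²⁺][CO3²⁻]/Ksp = (5.92×10^-3)(2.062×10^-5) / 6.457×10^-7 = 0.189

Ω = 0.189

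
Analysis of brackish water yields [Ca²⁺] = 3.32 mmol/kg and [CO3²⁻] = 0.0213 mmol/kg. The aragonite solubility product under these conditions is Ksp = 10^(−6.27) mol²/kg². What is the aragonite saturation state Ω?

Ω = 0.132

Ksp = 10^(−6.27) = 5.370×10^-7
Ω = [Ca²⁺][CO3²⁻]/Ksp = (3.32×10^-3)(0.0213×10^-3) / 5.370×10^-7 = 0.132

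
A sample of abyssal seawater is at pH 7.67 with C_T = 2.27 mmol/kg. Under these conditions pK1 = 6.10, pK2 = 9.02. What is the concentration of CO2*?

[CO2*] = 0.0570 mmol/kg

α₀ = 1 / (1 + K1/[H⁺] + K1K2/[H⁺]²) = 1 / (1 + 10^+1.57 + 10^+0.22)
   = 1 / (1 + 37.154 + 1.6596) = 1/39.813 = 0.02512
[CO2*] = α₀ × DIC = 0.02512 × 2.27 = 0.0570 mmol/kg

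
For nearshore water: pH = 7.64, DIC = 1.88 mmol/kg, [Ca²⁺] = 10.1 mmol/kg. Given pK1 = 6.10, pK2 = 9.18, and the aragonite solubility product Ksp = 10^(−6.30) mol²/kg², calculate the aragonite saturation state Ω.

Ω = 1.03

α₂ = 1 / (1 + [H⁺]/K2 + [H⁺]²/(K1K2)) = 1 / (1 + 10^+1.54 + 10^+0.00)
   = 1 / (1 + 34.674 + 1.0000) = 1/36.674 = 0.02727
[CO3²⁻] = α₂ × DIC = 0.02727 × 1.88 = 0.05126 mmol/kg
Ksp = 10^(−6.30) = 5.012×10^-7
Ω = [Ca²⁺][CO3²⁻]/Ksp = (10.1×10^-3)(5.126×10^-5) / 5.012×10^-7 = 1.03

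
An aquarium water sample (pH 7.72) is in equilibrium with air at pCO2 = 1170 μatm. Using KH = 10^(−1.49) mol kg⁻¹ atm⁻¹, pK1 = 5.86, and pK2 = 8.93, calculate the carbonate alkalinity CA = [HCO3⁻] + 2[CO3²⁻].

CA = 3.08 mmol/kg

[CO2*] = KH · pCO2 = 10^(−1.49) × 1170×10^-6 = 3.786×10^-5 mol/kg
α₀ = 1/(1 + K1/[H⁺] + K1K2/[H⁺]²) = 1/(1 + 10^+1.86 + 10^+0.65) = 0.01284
DIC = [CO2*]/α₀ = 3.786×10^-5 / 0.01284 = 2.950 mmol/kg
CA = (α₁ + 2α₂)·DIC = (0.9298 + 2×0.05733) × 2.950 = 3.08 mmol/kg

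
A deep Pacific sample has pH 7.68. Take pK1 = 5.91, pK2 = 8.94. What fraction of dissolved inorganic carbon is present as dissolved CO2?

α₀ = 1 / (1 + K1/[H⁺] + K1K2/[H⁺]²) = 1 / (1 + 10^+1.77 + 10^+0.51)
   = 1 / (1 + 58.884 + 3.2359) = 1/63.120 = 0.01584

α₀ = 0.0158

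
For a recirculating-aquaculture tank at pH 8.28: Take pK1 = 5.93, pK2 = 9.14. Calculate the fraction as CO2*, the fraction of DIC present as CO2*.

α₀ = 1 / (1 + K1/[H⁺] + K1K2/[H⁺]²) = 1 / (1 + 10^+2.35 + 10^+1.49)
   = 1 / (1 + 223.87 + 30.903) = 1/255.78 = 0.003910

α₀ = 0.00391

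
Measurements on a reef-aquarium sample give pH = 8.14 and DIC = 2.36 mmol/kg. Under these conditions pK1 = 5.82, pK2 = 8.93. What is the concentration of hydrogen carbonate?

α₁ = 1 / (1 + [H⁺]/K1 + K2/[H⁺]) = 1 / (1 + 10^-2.32 + 10^-0.79)
   = 1 / (1 + 0.0047863 + 0.16218) = 1/1.1670 = 0.8569
[HCO3⁻] = α₁ × DIC = 0.8569 × 2.36 = 2.02 mmol/kg

[HCO3⁻] = 2.02 mmol/kg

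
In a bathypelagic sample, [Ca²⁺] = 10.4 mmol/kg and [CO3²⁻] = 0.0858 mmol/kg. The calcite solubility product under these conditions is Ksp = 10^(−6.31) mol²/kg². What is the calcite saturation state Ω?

Ω = 1.82

Ksp = 10^(−6.31) = 4.898×10^-7
Ω = [Ca²⁺][CO3²⁻]/Ksp = (10.4×10^-3)(0.0858×10^-3) / 4.898×10^-7 = 1.82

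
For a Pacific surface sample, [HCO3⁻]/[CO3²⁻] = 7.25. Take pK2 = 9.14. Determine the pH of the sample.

pH = 8.28

From K2 = [H⁺][CO3²⁻]/[HCO3⁻]:  pH = pK2 − log₁₀([HCO3⁻]/[CO3²⁻])
log₁₀(7.25) = +0.860
pH = 9.14 − (+0.860) = 8.28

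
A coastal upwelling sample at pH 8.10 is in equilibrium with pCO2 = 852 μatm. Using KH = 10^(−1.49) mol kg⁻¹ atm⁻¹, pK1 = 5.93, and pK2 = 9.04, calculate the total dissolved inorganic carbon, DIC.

[CO2*] = KH · pCO2 = 10^(−1.49) × 852×10^-6 = 2.757×10^-5 mol/kg
α₀ = 1/(1 + K1/[H⁺] + K1K2/[H⁺]²) = 1/(1 + 10^+2.17 + 10^+1.23) = 0.006028
DIC = [CO2*]/α₀ = 2.757×10^-5 / 0.006028 = 4.57 mmol/kg

DIC = 4.57 mmol/kg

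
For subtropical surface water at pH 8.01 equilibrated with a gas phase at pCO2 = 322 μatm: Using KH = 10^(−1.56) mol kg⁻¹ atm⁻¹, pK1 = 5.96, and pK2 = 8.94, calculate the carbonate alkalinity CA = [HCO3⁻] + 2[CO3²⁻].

CA = 1.23 mmol/kg

[CO2*] = KH · pCO2 = 10^(−1.56) × 322×10^-6 = 8.869×10^-6 mol/kg
α₀ = 1/(1 + K1/[H⁺] + K1K2/[H⁺]²) = 1/(1 + 10^+2.05 + 10^+1.12) = 0.007912
DIC = [CO2*]/α₀ = 8.869×10^-6 / 0.007912 = 1.121 mmol/kg
CA = (α₁ + 2α₂)·DIC = (0.8878 + 2×0.1043) × 1.121 = 1.23 mmol/kg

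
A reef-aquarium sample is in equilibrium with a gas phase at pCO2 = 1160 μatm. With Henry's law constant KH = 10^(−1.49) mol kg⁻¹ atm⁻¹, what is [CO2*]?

KH = 10^(−1.49) = 3.236×10^-2 mol kg⁻¹ atm⁻¹
[CO2*] = KH · pCO2 = 3.236×10^-2 × 1160×10^-6 atm = 3.75×10^-5 mol/kg

[CO2*] = 37.5 μmol/kg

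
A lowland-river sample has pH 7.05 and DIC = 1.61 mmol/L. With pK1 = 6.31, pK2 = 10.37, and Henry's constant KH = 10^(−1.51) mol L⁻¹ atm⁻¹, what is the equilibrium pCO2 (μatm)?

pCO2 = 8020 μatm

α₀ = 1 / (1 + K1/[H⁺] + K1K2/[H⁺]²) = 1 / (1 + 10^+0.74 + 10^-2.58)
   = 1 / (1 + 5.4954 + 0.0026303) = 1/6.4980 = 0.1539
[CO2*] = α₀ × DIC = 0.1539 × 1.61 = 0.2478 mmol/L
pCO2 = [CO2*]/KH = 2.478×10^-4 / 3.090×10^-2 = 8020 μatm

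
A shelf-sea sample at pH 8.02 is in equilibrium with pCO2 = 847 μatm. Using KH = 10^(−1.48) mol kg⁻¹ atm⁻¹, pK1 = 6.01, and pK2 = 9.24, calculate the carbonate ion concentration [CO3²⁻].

[CO2*] = KH · pCO2 = 10^(−1.48) × 847×10^-6 = 2.805×10^-5 mol/kg
α₀ = 1/(1 + K1/[H⁺] + K1K2/[H⁺]²) = 1/(1 + 10^+2.01 + 10^+0.79) = 0.009133
DIC = [CO2*]/α₀ = 2.805×10^-5 / 0.009133 = 3.071 mmol/kg
[CO3²⁻] = α₂·DIC; α₂ = 0.05631, so [CO3²⁻] = 0.05631 × 3.071 = 0.173 mmol/kg

[CO3²⁻] = 0.173 mmol/kg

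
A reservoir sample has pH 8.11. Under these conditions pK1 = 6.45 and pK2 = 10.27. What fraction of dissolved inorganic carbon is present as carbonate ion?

α₂ = 1 / (1 + [H⁺]/K2 + [H⁺]²/(K1K2)) = 1 / (1 + 10^+2.16 + 10^+0.50)
   = 1 / (1 + 144.54 + 3.1623) = 1/148.71 = 0.006725

α₂ = 0.00672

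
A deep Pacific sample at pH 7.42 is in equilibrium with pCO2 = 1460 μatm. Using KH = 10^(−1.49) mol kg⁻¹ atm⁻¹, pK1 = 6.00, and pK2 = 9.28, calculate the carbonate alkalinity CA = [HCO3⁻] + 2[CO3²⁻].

CA = 1.28 mmol/kg

[CO2*] = KH · pCO2 = 10^(−1.49) × 1460×10^-6 = 4.724×10^-5 mol/kg
α₀ = 1/(1 + K1/[H⁺] + K1K2/[H⁺]²) = 1/(1 + 10^+1.42 + 10^-0.44) = 0.03615
DIC = [CO2*]/α₀ = 4.724×10^-5 / 0.03615 = 1.307 mmol/kg
CA = (α₁ + 2α₂)·DIC = (0.9507 + 2×0.01312) × 1.307 = 1.28 mmol/kg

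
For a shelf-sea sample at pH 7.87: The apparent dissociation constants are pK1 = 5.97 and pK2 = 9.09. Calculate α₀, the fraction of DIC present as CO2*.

α₀ = 1 / (1 + K1/[H⁺] + K1K2/[H⁺]²) = 1 / (1 + 10^+1.90 + 10^+0.68)
   = 1 / (1 + 79.433 + 4.7863) = 1/85.219 = 0.01173

α₀ = 0.0117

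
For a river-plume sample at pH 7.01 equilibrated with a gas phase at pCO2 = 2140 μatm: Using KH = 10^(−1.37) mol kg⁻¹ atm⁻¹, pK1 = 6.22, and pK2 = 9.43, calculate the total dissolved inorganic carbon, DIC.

DIC = 0.656 mmol/kg

[CO2*] = KH · pCO2 = 10^(−1.37) × 2140×10^-6 = 9.129×10^-5 mol/kg
α₀ = 1/(1 + K1/[H⁺] + K1K2/[H⁺]²) = 1/(1 + 10^+0.79 + 10^-1.63) = 0.1391
DIC = [CO2*]/α₀ = 9.129×10^-5 / 0.1391 = 0.656 mmol/kg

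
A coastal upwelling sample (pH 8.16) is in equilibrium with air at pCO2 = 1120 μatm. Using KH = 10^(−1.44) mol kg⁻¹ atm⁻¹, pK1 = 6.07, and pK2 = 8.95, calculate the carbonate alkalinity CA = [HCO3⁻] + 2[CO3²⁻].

[CO2*] = KH · pCO2 = 10^(−1.44) × 1120×10^-6 = 4.066×10^-5 mol/kg
α₀ = 1/(1 + K1/[H⁺] + K1K2/[H⁺]²) = 1/(1 + 10^+2.09 + 10^+1.30) = 0.006945
DIC = [CO2*]/α₀ = 4.066×10^-5 / 0.006945 = 5.855 mmol/kg
CA = (α₁ + 2α₂)·DIC = (0.8545 + 2×0.1386) × 5.855 = 6.63 mmol/kg

CA = 6.63 mmol/kg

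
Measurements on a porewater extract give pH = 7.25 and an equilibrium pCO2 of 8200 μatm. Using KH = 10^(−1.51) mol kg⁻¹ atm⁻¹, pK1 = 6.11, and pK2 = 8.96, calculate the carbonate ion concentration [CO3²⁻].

[CO2*] = KH · pCO2 = 10^(−1.51) × 8200×10^-6 = 2.534×10^-4 mol/kg
α₀ = 1/(1 + K1/[H⁺] + K1K2/[H⁺]²) = 1/(1 + 10^+1.14 + 10^-0.57) = 0.06634
DIC = [CO2*]/α₀ = 2.534×10^-4 / 0.06634 = 3.820 mmol/kg
[CO3²⁻] = α₂·DIC; α₂ = 0.01786, so [CO3²⁻] = 0.01786 × 3.820 = 0.0682 mmol/kg

[CO3²⁻] = 0.0682 mmol/kg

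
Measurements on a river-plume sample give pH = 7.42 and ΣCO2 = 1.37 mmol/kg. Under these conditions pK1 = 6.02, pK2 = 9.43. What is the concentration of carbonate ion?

[CO3²⁻] = 12.8 μmol/kg

α₂ = 1 / (1 + [H⁺]/K2 + [H⁺]²/(K1K2)) = 1 / (1 + 10^+2.01 + 10^+0.61)
   = 1 / (1 + 102.33 + 4.0738) = 1/107.40 = 0.009311
[CO3²⁻] = α₂ × DIC = 0.009311 × 1.37 = 0.0128 mmol/kg = 12.8 μmol/kg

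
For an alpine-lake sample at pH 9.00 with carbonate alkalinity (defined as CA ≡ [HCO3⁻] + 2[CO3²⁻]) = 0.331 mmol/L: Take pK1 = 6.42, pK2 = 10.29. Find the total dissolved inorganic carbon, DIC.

DIC = 0.316 mmol/L

CA = [HCO3⁻] + 2[CO3²⁻] = (α₁ + 2α₂)·DIC
At pH 9.00: [H⁺]/K1 = 10^-2.58 = 0.0026303, K2/[H⁺] = 10^-1.29 = 0.051286
α₁ = 1/(1 + 0.0026303 + 0.051286) = 1/1.0539 = 0.9488; α₂ = α₁·K2/[H⁺] = 0.04866
α₁ + 2α₂ = 1.0462
DIC = CA / (α₁ + 2α₂) = 0.331 / 1.0462 = 0.316 mmol/L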